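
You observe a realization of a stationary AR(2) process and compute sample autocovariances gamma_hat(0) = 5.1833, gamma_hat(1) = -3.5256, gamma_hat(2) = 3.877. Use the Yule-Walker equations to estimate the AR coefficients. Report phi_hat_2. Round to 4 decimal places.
\hat\phi_{2} = 0.5310

The Yule-Walker equations for an AR(p) process read, in matrix form,
  Gamma_p phi = r_p,   with   (Gamma_p)_{ij} = gamma(|i - j|),
                       (r_p)_i = gamma(i),   i,j = 1..p.
Substitute the sample gammas (Toeplitz matrix and right-hand side of size 2):
  Gamma_p = [[5.1833, -3.5256], [-3.5256, 5.1833]]
  r_p     = [-3.5256, 3.877]
Written out:
  5.1833 phi_1 - 3.5256 phi_2 = -3.5256
  -3.5256 phi_1 + 5.1833 phi_2 = 3.877
Solve by Cramer's rule:
  det = gamma(0)^2 - gamma(1)^2 = (5.1833)^2 - (-3.5256)^2 = 26.86659889 - 12.42985536 = 14.43674353
  phi_hat_1 = [gamma(1) gamma(0) - gamma(1) gamma(2)] / det = [(-3.5256)(5.1833) - (-3.5256)(3.877)] / 14.43674353 = -4.60549128 / 14.43674353 = -0.319
  phi_hat_2 = [gamma(0) gamma(2) - gamma(1)^2] / det = [(5.1833)(3.877) - (-3.5256)^2] / 14.43674353 = 7.66579874 / 14.43674353 = 0.531
So phi_hat = [-0.3190, 0.5310].
Therefore phi_hat_2 = 0.5310.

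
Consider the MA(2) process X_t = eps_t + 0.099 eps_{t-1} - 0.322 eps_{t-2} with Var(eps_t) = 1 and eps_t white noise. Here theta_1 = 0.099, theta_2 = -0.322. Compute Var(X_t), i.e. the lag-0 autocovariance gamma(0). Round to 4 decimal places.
\gamma(0) = 1.1135

For an MA(q) process X_t = eps_t + sum_i theta_i eps_{t-i} with
Var(eps_t) = sigma^2, the variance is
  gamma(0) = sigma^2 * (1 + sum_i theta_i^2).
  sum_i theta_i^2 = (0.099)^2 + (-0.322)^2 = 0.009801 + 0.103684 = 0.113485.
  gamma(0) = 1 * (1 + 0.113485) = 1 * 1.113485 = 1.113485, which rounds to 1.1135.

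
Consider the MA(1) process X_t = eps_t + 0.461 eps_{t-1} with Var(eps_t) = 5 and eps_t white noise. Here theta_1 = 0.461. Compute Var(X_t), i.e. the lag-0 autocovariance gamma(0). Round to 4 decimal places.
\gamma(0) = 6.0626

For an MA(q) process X_t = eps_t + sum_i theta_i eps_{t-i} with
Var(eps_t) = sigma^2, the variance is
  gamma(0) = sigma^2 * (1 + sum_i theta_i^2).
  sum_i theta_i^2 = (0.461)^2 = 0.212521.
  gamma(0) = 5 * (1 + 0.212521) = 5 * 1.212521 = 6.062605, which rounds to 6.0626.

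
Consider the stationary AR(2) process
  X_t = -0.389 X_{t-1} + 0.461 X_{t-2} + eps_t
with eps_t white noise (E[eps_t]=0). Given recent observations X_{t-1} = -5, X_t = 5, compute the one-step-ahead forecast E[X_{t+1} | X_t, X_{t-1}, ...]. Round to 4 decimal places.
E[X_{t+1} \mid \mathcal F_t] = -4.2500

For an AR(p) model X_t = c + sum_i phi_i X_{t-i} + eps_t, the
one-step-ahead conditional mean is
  E[X_{t+1} | X_t, ...] = c + sum_i phi_i X_{t+1-i}.
Substitute known values:
  E[X_{t+1} | ...] = (-0.389) * (5) + (0.461) * (-5)
                   = -4.2500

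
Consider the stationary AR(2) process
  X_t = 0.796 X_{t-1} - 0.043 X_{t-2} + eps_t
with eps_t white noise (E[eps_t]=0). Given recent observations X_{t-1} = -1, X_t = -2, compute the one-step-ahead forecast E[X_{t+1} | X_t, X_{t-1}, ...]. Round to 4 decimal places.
E[X_{t+1} \mid \mathcal F_t] = -1.5490

For an AR(p) model X_t = c + sum_i phi_i X_{t-i} + eps_t, the
one-step-ahead conditional mean is
  E[X_{t+1} | X_t, ...] = c + sum_i phi_i X_{t+1-i}.
Substitute known values:
  E[X_{t+1} | ...] = (0.796) * (-2) + (-0.043) * (-1)
                   = -1.5490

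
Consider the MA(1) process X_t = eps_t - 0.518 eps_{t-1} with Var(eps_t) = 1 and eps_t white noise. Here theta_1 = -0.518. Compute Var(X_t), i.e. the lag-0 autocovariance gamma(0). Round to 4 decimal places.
\gamma(0) = 1.2683

For an MA(q) process X_t = eps_t + sum_i theta_i eps_{t-i} with
Var(eps_t) = sigma^2, the variance is
  gamma(0) = sigma^2 * (1 + sum_i theta_i^2).
  sum_i theta_i^2 = (-0.518)^2 = 0.268324.
  gamma(0) = 1 * (1 + 0.268324) = 1 * 1.268324 = 1.268324, which rounds to 1.2683.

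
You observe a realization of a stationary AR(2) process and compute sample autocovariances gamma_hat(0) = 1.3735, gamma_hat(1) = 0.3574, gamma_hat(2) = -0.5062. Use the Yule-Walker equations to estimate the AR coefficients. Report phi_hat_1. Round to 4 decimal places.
\hat\phi_{1} = 0.3820

The Yule-Walker equations for an AR(p) process read, in matrix form,
  Gamma_p phi = r_p,   with   (Gamma_p)_{ij} = gamma(|i - j|),
                       (r_p)_i = gamma(i),   i,j = 1..p.
Substitute the sample gammas (Toeplitz matrix and right-hand side of size 2):
  Gamma_p = [[1.3735, 0.3574], [0.3574, 1.3735]]
  r_p     = [0.3574, -0.5062]
Written out:
  1.3735 phi_1 + 0.3574 phi_2 = 0.3574
  0.3574 phi_1 + 1.3735 phi_2 = -0.5062
Solve by Cramer's rule:
  det = gamma(0)^2 - gamma(1)^2 = (1.3735)^2 - (0.3574)^2 = 1.88650225 - 0.12773476 = 1.75876749
  phi_hat_1 = [gamma(1) gamma(0) - gamma(1) gamma(2)] / det = [(0.3574)(1.3735) - (0.3574)(-0.5062)] / 1.75876749 = 0.67180478 / 1.75876749 = 0.382
  phi_hat_2 = [gamma(0) gamma(2) - gamma(1)^2] / det = [(1.3735)(-0.5062) - (0.3574)^2] / 1.75876749 = -0.82300046 / 1.75876749 = -0.4679
So phi_hat = [0.3820, -0.4679].
Therefore phi_hat_1 = 0.3820.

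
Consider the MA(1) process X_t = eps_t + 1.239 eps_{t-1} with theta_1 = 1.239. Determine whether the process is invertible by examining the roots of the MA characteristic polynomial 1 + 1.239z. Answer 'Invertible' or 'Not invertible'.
\text{Not invertible}

The MA(q) characteristic polynomial is P(z) = 1 + 1.239z.
Invertibility requires all roots to lie outside the unit circle, i.e. |z| > 1 for every root.
This is linear in z: 1 + (1.239) z = 0  =>  z = -1/(1.239) = -0.807103,  |z| = 0.807103.
Moduli of all roots: 0.8071.
All moduli strictly greater than 1? No.
Verdict: Not invertible.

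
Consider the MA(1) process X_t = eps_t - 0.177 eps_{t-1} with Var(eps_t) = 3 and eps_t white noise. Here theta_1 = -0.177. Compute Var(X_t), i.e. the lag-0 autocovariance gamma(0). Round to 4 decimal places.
\gamma(0) = 3.0940

For an MA(q) process X_t = eps_t + sum_i theta_i eps_{t-i} with
Var(eps_t) = sigma^2, the variance is
  gamma(0) = sigma^2 * (1 + sum_i theta_i^2).
  sum_i theta_i^2 = (-0.177)^2 = 0.031329.
  gamma(0) = 3 * (1 + 0.031329) = 3 * 1.031329 = 3.093987, which rounds to 3.0940.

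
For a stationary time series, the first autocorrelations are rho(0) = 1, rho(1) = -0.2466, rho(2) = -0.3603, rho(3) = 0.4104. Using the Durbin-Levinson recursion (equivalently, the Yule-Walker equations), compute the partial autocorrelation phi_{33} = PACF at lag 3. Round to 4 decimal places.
\phi_{33} = 0.2281

The PACF at lag k is phi_{kk}, the last component of the solution
to the Yule-Walker system G_k phi = r_k where
  (G_k)_{ij} = rho(|i - j|), (r_k)_i = rho(i), i,j = 1..k.
Equivalently, Durbin-Levinson gives phi_{kk} iteratively:
  phi_{11} = rho(1)
  phi_{kk} = [rho(k) - sum_{j=1..k-1} phi_{k-1,j} rho(k-j)]
            / [1 - sum_{j=1..k-1} phi_{k-1,j} rho(j)],
  phi_{k,j} = phi_{k-1,j} - phi_{kk} phi_{k-1,k-j},  j = 1..k-1.
Step k = 1:
  phi_11 = rho(1) = -0.2466.
Step k = 2:
  phi_22 = [rho(2) - phi_11 rho(1)] / [1 - phi_11 rho(1)] = [-0.3603 - (-0.2466)(-0.2466)] / [1 - (-0.2466)(-0.2466)]
         = -0.42111156 / 0.93918844 = -0.448378.
  Update: phi_21 = phi_11 - phi_22 phi_11 = -0.2466 - (-0.448378)(-0.2466) = -0.35717.
Step k = 3:
  phi_33 = [rho(3) - phi_21 rho(2) - phi_22 rho(1)] / [1 - phi_21 rho(1) - phi_22 rho(2)]
    numerator   = 0.4104 - (-0.35717)(-0.3603) - (-0.448378)(-0.2466) = 0.17114158
    denominator = 1 - (-0.35717)(-0.2466) - (-0.448378)(-0.3603) = 0.75037122
  phi_33 = 0.17114158 / 0.75037122 = 0.2281.
Therefore phi_{33} = 0.2281.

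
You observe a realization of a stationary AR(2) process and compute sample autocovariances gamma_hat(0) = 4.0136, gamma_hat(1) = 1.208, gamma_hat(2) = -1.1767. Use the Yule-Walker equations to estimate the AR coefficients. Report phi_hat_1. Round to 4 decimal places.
\hat\phi_{1} = 0.4280

The Yule-Walker equations for an AR(p) process read, in matrix form,
  Gamma_p phi = r_p,   with   (Gamma_p)_{ij} = gamma(|i - j|),
                       (r_p)_i = gamma(i),   i,j = 1..p.
Substitute the sample gammas (Toeplitz matrix and right-hand side of size 2):
  Gamma_p = [[4.0136, 1.208], [1.208, 4.0136]]
  r_p     = [1.208, -1.1767]
Written out:
  4.0136 phi_1 + 1.208 phi_2 = 1.208
  1.208 phi_1 + 4.0136 phi_2 = -1.1767
Solve by Cramer's rule:
  det = gamma(0)^2 - gamma(1)^2 = (4.0136)^2 - (1.208)^2 = 16.10898496 - 1.459264 = 14.64972096
  phi_hat_1 = [gamma(1) gamma(0) - gamma(1) gamma(2)] / det = [(1.208)(4.0136) - (1.208)(-1.1767)] / 14.64972096 = 6.2698824 / 14.64972096 = 0.428
  phi_hat_2 = [gamma(0) gamma(2) - gamma(1)^2] / det = [(4.0136)(-1.1767) - (1.208)^2] / 14.64972096 = -6.18206712 / 14.64972096 = -0.422
So phi_hat = [0.4280, -0.4220].
Therefore phi_hat_1 = 0.4280.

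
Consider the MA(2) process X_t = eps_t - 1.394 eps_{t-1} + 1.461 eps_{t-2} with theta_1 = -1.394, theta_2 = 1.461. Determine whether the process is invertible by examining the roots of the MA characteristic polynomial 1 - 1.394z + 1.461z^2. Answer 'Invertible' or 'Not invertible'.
\text{Not invertible}

The MA(q) characteristic polynomial is P(z) = 1 - 1.394z + 1.461z^2.
Invertibility requires all roots to lie outside the unit circle, i.e. |z| > 1 for every root.
Set 1 + (-1.394) z + (1.461) z^2 = 0, i.e. a z^2 + b z + c = 0 with a = 1.461, b = -1.394, c = 1.
Discriminant D = b^2 - 4ac = (-1.394)^2 - 4*(1.461)*1 = 1.943236 - (5.844) = -3.900764.
D < 0, so the roots are the complex-conjugate pair z = (-b +/- i sqrt(-D)) / (2a) = 0.4771 +/- 0.6759i.
For a conjugate pair |z|^2 = z * conj(z) = (product of roots) = c/a = 1/(1.461) = 0.684463, so |z| = sqrt(0.684463) = 0.8273 for both roots.
Moduli of all roots: 0.8273, 0.8273.
All moduli strictly greater than 1? No.
Verdict: Not invertible.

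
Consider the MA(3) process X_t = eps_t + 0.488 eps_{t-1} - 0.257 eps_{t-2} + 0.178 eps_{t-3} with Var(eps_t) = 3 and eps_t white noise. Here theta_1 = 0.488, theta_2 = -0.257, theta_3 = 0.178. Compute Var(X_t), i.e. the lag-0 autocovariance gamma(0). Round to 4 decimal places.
\gamma(0) = 4.0076

For an MA(q) process X_t = eps_t + sum_i theta_i eps_{t-i} with
Var(eps_t) = sigma^2, the variance is
  gamma(0) = sigma^2 * (1 + sum_i theta_i^2).
  sum_i theta_i^2 = (0.488)^2 + (-0.257)^2 + (0.178)^2 = 0.238144 + 0.066049 + 0.031684 = 0.335877.
  gamma(0) = 3 * (1 + 0.335877) = 3 * 1.335877 = 4.007631, which rounds to 4.0076.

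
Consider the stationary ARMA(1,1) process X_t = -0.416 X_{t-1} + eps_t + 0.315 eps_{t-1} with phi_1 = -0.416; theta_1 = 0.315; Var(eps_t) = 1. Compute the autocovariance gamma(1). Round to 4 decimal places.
\gamma(1) = -0.1061

Multiply the model equation by X_{t-k} and take expectations. With theta_0 = psi_0 = 1 and psi_j the MA(infinity) weights, this gives
  gamma(k) - sum_i phi_i gamma(k-i) = c_k,
  c_k = sigma^2 * sum_{j=k..q} theta_j psi_{j-k}   (c_k = 0 for k > q),
using gamma(-m) = gamma(m).
psi-weights needed (psi_j = theta_j + sum_i phi_i psi_{j-i}):
  psi_1 = theta_1 + phi_1 = 0.315 + (-0.416) = -0.101
Right-hand sides:
  c_0 = sigma^2 (1 + theta_1 psi_1) = 1 * (1 + (0.315)(-0.101)) = 1 * 0.968185 = 0.968185
  c_1 = sigma^2 theta_1 = 1 * (0.315) = 0.315
  c_2 = 0
Equations for k = 0 and k = 1 (AR order 1):
  gamma(0) = phi_1 gamma(1) + c_0
  gamma(1) = phi_1 gamma(0) + c_1
Substituting the second into the first: gamma(0) (1 - phi_1^2) = c_0 + phi_1 c_1, so
  gamma(0) = (c_0 + phi_1 c_1) / (1 - phi_1^2) = (0.968185 + (-0.416)(0.315)) / (1 - (-0.416)^2) = 0.837145 / 0.826944 = 1.012336.
  gamma(1) = phi_1 gamma(0) + c_1 = (-0.416)(1.012336) + (0.315) = -0.106132.
Therefore gamma(1) = -0.1061 (to 4 decimal places).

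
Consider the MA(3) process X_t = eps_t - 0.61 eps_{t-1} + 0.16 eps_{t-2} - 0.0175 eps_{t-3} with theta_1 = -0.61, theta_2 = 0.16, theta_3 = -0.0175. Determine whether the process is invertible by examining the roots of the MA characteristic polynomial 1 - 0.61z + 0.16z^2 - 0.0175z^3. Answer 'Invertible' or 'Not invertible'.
\text{Invertible}

The MA(q) characteristic polynomial is P(z) = 1 - 0.61z + 0.16z^2 - 0.0175z^3.
Invertibility requires all roots to lie outside the unit circle, i.e. |z| > 1 for every root.
Degree 3: look for a simple real root z0 first, then factor out (1 - z/z0) and solve the remaining quadratic.
Testing z0 = 4: P(4) = 1 + (-0.61)(4) + (0.16)(4)^2 + (-0.0175)(4)^3
  = 1 + (-2.44) + (2.56) + (-1.12) = 0.  So z_0 = 4 is a root, |z_0| = 4.
Divide out the factor (1 - 0.25 z) = (1 - z/z0) (since 1/z0 = 0.25):
  P(z) = (1 - 0.25 z)(1 + (-0.36) z + (0.07) z^2)
  [check: z-coef -0.36 - (0.25) = -0.61; z^2-coef 0.07 - (0.25)(-0.36) = 0.16; z^3-coef -(0.25)(0.07) = -0.0175.]
Remaining roots from the quadratic factor 1 + (-0.36) z + (0.07) z^2:
  Set 1 + (-0.36) z + (0.07) z^2 = 0, i.e. a z^2 + b z + c = 0 with a = 0.07, b = -0.36, c = 1.
  Discriminant D = b^2 - 4ac = (-0.36)^2 - 4*(0.07)*1 = 0.1296 - (0.28) = -0.1504.
  D < 0, so the roots are the complex-conjugate pair z = (-b +/- i sqrt(-D)) / (2a) = 2.5714 +/- 2.7701i.
  For a conjugate pair |z|^2 = z * conj(z) = (product of roots) = c/a = 1/(0.07) = 14.285714, so |z| = sqrt(14.285714) = 3.7796 for both roots.
Moduli of all roots: 4.0000, 3.7796, 3.7796.
All moduli strictly greater than 1? Yes.
Verdict: Invertible.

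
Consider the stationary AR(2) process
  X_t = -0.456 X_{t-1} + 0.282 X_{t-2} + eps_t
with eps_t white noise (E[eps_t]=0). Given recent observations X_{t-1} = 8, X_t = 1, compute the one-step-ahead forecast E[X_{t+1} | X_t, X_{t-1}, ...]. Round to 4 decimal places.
E[X_{t+1} \mid \mathcal F_t] = 1.8000

For an AR(p) model X_t = c + sum_i phi_i X_{t-i} + eps_t, the
one-step-ahead conditional mean is
  E[X_{t+1} | X_t, ...] = c + sum_i phi_i X_{t+1-i}.
Substitute known values:
  E[X_{t+1} | ...] = (-0.456) * (1) + (0.282) * (8)
                   = 1.8000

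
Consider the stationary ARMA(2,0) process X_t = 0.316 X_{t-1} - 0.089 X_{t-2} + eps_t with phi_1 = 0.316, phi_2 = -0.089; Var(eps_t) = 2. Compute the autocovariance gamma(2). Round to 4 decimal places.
\gamma(2) = 0.0059

Multiply the model equation by X_{t-k} and take expectations. With theta_0 = psi_0 = 1 and psi_j the MA(infinity) weights, this gives
  gamma(k) - sum_i phi_i gamma(k-i) = c_k,
  c_k = sigma^2 * sum_{j=k..q} theta_j psi_{j-k}   (c_k = 0 for k > q),
using gamma(-m) = gamma(m).
Pure AR (q = 0): c_0 = sigma^2 = 2, c_k = 0 for k >= 1.
Equations for k = 0, 1, 2 (AR order 2, c_2 = 0):
  (E0) gamma(0) = phi_1 gamma(1) + phi_2 gamma(2) + c_0
  (E1) gamma(1) = phi_1 gamma(0) + phi_2 gamma(1) + c_1
  (E2) gamma(2) = phi_1 gamma(1) + phi_2 gamma(0)
From (E1): gamma(1) = A gamma(0) + B with
  A = phi_1 / (1 - phi_2) = 0.316 / 1.089 = 0.290174,   B = c_1 / (1 - phi_2) = 0 / 1.089 = 0.
Insert (E2) into (E0): gamma(0) (1 - phi_2^2) = phi_1 (1 + phi_2) gamma(1) + c_0.
  phi_1 (1 + phi_2) = (0.316)(0.911) = 0.287876,   1 - phi_2^2 = 0.992079.
Replace gamma(1) by A gamma(0) + B and collect gamma(0):
  gamma(0) [0.992079 - (0.287876)(0.290174)] = c_0 = 2
  gamma(0) * 0.908545 = 2
  gamma(0) = 2 / 0.908545 = 2.201323.
  gamma(1) = A gamma(0) = (0.290174)(2.201323) = 0.638768.
  gamma(2) = phi_1 gamma(1) + phi_2 gamma(0) = (0.316)(0.638768) + (-0.089)(2.201323) = 0.005933.
Therefore gamma(2) = 0.0059 (to 4 decimal places).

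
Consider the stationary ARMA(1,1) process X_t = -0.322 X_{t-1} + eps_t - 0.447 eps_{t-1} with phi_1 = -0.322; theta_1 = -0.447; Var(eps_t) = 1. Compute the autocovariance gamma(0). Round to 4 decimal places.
\gamma(0) = 1.6598

Multiply the model equation by X_{t-k} and take expectations. With theta_0 = psi_0 = 1 and psi_j the MA(infinity) weights, this gives
  gamma(k) - sum_i phi_i gamma(k-i) = c_k,
  c_k = sigma^2 * sum_{j=k..q} theta_j psi_{j-k}   (c_k = 0 for k > q),
using gamma(-m) = gamma(m).
psi-weights needed (psi_j = theta_j + sum_i phi_i psi_{j-i}):
  psi_1 = theta_1 + phi_1 = -0.447 + (-0.322) = -0.769
Right-hand sides:
  c_0 = sigma^2 (1 + theta_1 psi_1) = 1 * (1 + (-0.447)(-0.769)) = 1 * 1.343743 = 1.343743
  c_1 = sigma^2 theta_1 = 1 * (-0.447) = -0.447
  c_2 = 0
Equations for k = 0 and k = 1 (AR order 1):
  gamma(0) = phi_1 gamma(1) + c_0
  gamma(1) = phi_1 gamma(0) + c_1
Substituting the second into the first: gamma(0) (1 - phi_1^2) = c_0 + phi_1 c_1, so
  gamma(0) = (c_0 + phi_1 c_1) / (1 - phi_1^2) = (1.343743 + (-0.322)(-0.447)) / (1 - (-0.322)^2) = 1.487677 / 0.896316 = 1.659768.
Therefore gamma(0) = 1.6598 (to 4 decimal places).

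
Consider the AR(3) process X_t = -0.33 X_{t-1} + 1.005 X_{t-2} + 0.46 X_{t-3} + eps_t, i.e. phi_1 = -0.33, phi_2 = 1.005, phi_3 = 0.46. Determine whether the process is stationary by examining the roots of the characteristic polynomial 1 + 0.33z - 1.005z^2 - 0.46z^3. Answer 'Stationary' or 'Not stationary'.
\text{Not stationary}

The AR(p) characteristic polynomial is P(z) = 1 + 0.33z - 1.005z^2 - 0.46z^3.
Stationarity requires all roots to lie outside the unit circle, i.e. |z| > 1 for every root.
Degree 3: look for a simple real root z0 first, then factor out (1 - z/z0) and solve the remaining quadratic.
Testing z0 = -2: P(-2) = 1 + (0.33)(-2) + (-1.005)(-2)^2 + (-0.46)(-2)^3
  = 1 + (-0.66) + (-4.02) + (3.68) = 0.  So z_0 = -2 is a root, |z_0| = 2.
Divide out the factor (1 + 0.5 z) = (1 - z/z0) (since 1/z0 = -0.5):
  P(z) = (1 + 0.5 z)(1 + (-0.17) z + (-0.92) z^2)
  [check: z-coef -0.17 - (-0.5) = 0.33; z^2-coef -0.92 - (-0.5)(-0.17) = -1.005; z^3-coef -(-0.5)(-0.92) = -0.46.]
Remaining roots from the quadratic factor 1 + (-0.17) z + (-0.92) z^2:
  Set 1 + (-0.17) z + (-0.92) z^2 = 0, i.e. a z^2 + b z + c = 0 with a = -0.92, b = -0.17, c = 1.
  Discriminant D = b^2 - 4ac = (-0.17)^2 - 4*(-0.92)*1 = 0.0289 - (-3.68) = 3.7089.
  D >= 0, so the roots are real: z = (-b +/- sqrt(D)) / (2a) = (0.17 +/- 1.92585) / (-1.84).
    z_1 = (0.17 + 1.92585) / (-1.84) = -1.139,   |z_1| = 1.139.
    z_2 = (0.17 - 1.92585) / (-1.84) = 0.9543,   |z_2| = 0.9543.
Moduli of all roots: 2.0000, 1.1390, 0.9543.
All moduli strictly greater than 1? No.
Verdict: Not stationary.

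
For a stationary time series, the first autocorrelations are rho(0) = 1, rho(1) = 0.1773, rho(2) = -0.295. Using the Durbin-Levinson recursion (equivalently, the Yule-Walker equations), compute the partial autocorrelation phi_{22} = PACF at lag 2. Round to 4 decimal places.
\phi_{22} = -0.3370

The PACF at lag k is phi_{kk}, the last component of the solution
to the Yule-Walker system G_k phi = r_k where
  (G_k)_{ij} = rho(|i - j|), (r_k)_i = rho(i), i,j = 1..k.
Equivalently, Durbin-Levinson gives phi_{kk} iteratively:
  phi_{11} = rho(1)
  phi_{kk} = [rho(k) - sum_{j=1..k-1} phi_{k-1,j} rho(k-j)]
            / [1 - sum_{j=1..k-1} phi_{k-1,j} rho(j)],
  phi_{k,j} = phi_{k-1,j} - phi_{kk} phi_{k-1,k-j},  j = 1..k-1.
Step k = 1:
  phi_11 = rho(1) = 0.1773.
Step k = 2:
  phi_22 = [rho(2) - phi_11 rho(1)] / [1 - phi_11 rho(1)] = [-0.295 - (0.1773)(0.1773)] / [1 - (0.1773)(0.1773)]
         = -0.32643529 / 0.96856471 = -0.337.
Therefore phi_{22} = -0.3370.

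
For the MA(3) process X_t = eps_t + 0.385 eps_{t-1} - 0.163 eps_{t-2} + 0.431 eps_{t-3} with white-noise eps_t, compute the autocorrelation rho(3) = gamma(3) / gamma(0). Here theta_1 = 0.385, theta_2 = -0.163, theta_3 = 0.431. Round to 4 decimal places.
\rho(3) = 0.3168

For an MA(q) process with theta_0 = 1, the autocovariance is
  gamma(k) = sigma^2 * sum_{i=0..q-k} theta_i * theta_{i+k},
and rho(k) = gamma(k) / gamma(0). Sigma^2 cancels.
  numerator   = (1)*(0.431) = 0.431.
  denominator = (1)^2 + (0.385)^2 + (-0.163)^2 + (0.431)^2 = 1.360555.
  rho(3) = 0.431 / 1.360555 = 0.3168.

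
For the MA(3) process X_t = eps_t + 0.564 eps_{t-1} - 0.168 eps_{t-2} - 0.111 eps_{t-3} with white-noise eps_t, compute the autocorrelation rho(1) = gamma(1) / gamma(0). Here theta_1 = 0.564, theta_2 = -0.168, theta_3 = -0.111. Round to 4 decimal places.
\rho(1) = 0.3591

For an MA(q) process with theta_0 = 1, the autocovariance is
  gamma(k) = sigma^2 * sum_{i=0..q-k} theta_i * theta_{i+k},
and rho(k) = gamma(k) / gamma(0). Sigma^2 cancels.
  numerator   = (1)*(0.564) + (0.564)*(-0.168) + (-0.168)*(-0.111) = 0.487896.
  denominator = (1)^2 + (0.564)^2 + (-0.168)^2 + (-0.111)^2 = 1.358641.
  rho(1) = 0.487896 / 1.358641 = 0.3591.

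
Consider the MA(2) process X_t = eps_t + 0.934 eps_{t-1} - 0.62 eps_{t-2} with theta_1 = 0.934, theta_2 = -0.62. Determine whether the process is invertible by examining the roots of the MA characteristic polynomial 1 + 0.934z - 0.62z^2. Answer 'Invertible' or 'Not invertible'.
\text{Not invertible}

The MA(q) characteristic polynomial is P(z) = 1 + 0.934z - 0.62z^2.
Invertibility requires all roots to lie outside the unit circle, i.e. |z| > 1 for every root.
Set 1 + (0.934) z + (-0.62) z^2 = 0, i.e. a z^2 + b z + c = 0 with a = -0.62, b = 0.934, c = 1.
Discriminant D = b^2 - 4ac = (0.934)^2 - 4*(-0.62)*1 = 0.872356 - (-2.48) = 3.352356.
D >= 0, so the roots are real: z = (-b +/- sqrt(D)) / (2a) = (-0.934 +/- 1.830944) / (-1.24).
  z_1 = (-0.934 + 1.830944) / (-1.24) = -0.7233,   |z_1| = 0.7233.
  z_2 = (-0.934 - 1.830944) / (-1.24) = 2.2298,   |z_2| = 2.2298.
Moduli of all roots: 0.7233, 2.2298.
All moduli strictly greater than 1? No.
Verdict: Not invertible.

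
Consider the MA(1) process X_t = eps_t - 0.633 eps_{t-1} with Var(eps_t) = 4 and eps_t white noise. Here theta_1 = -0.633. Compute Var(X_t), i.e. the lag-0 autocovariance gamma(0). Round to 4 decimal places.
\gamma(0) = 5.6028

For an MA(q) process X_t = eps_t + sum_i theta_i eps_{t-i} with
Var(eps_t) = sigma^2, the variance is
  gamma(0) = sigma^2 * (1 + sum_i theta_i^2).
  sum_i theta_i^2 = (-0.633)^2 = 0.400689.
  gamma(0) = 4 * (1 + 0.400689) = 4 * 1.400689 = 5.602756, which rounds to 5.6028.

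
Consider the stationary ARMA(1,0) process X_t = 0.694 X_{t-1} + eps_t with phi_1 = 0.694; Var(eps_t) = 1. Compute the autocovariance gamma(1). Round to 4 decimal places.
\gamma(1) = 1.3388

Multiply the model equation by X_{t-k} and take expectations. With theta_0 = psi_0 = 1 and psi_j the MA(infinity) weights, this gives
  gamma(k) - sum_i phi_i gamma(k-i) = c_k,
  c_k = sigma^2 * sum_{j=k..q} theta_j psi_{j-k}   (c_k = 0 for k > q),
using gamma(-m) = gamma(m).
Pure AR (q = 0): c_0 = sigma^2 = 1, c_k = 0 for k >= 1.
Equations for k = 0 and k = 1 (AR order 1):
  gamma(0) = phi_1 gamma(1) + c_0
  gamma(1) = phi_1 gamma(0) + c_1
Substituting the second into the first: gamma(0) (1 - phi_1^2) = c_0 + phi_1 c_1, so
  gamma(0) = c_0 / (1 - phi_1^2) = 1 / (1 - (0.694)^2) = 1 / 0.518364 = 1.929146.
  gamma(1) = phi_1 gamma(0) = (0.694)(1.929146) = 1.338828.
Therefore gamma(1) = 1.3388 (to 4 decimal places).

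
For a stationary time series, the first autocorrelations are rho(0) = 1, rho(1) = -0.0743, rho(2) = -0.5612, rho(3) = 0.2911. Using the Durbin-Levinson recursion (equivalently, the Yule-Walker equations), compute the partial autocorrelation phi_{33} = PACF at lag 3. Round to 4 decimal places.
\phi_{33} = 0.2730

The PACF at lag k is phi_{kk}, the last component of the solution
to the Yule-Walker system G_k phi = r_k where
  (G_k)_{ij} = rho(|i - j|), (r_k)_i = rho(i), i,j = 1..k.
Equivalently, Durbin-Levinson gives phi_{kk} iteratively:
  phi_{11} = rho(1)
  phi_{kk} = [rho(k) - sum_{j=1..k-1} phi_{k-1,j} rho(k-j)]
            / [1 - sum_{j=1..k-1} phi_{k-1,j} rho(j)],
  phi_{k,j} = phi_{k-1,j} - phi_{kk} phi_{k-1,k-j},  j = 1..k-1.
Step k = 1:
  phi_11 = rho(1) = -0.0743.
Step k = 2:
  phi_22 = [rho(2) - phi_11 rho(1)] / [1 - phi_11 rho(1)] = [-0.5612 - (-0.0743)(-0.0743)] / [1 - (-0.0743)(-0.0743)]
         = -0.56672049 / 0.99447951 = -0.569866.
  Update: phi_21 = phi_11 - phi_22 phi_11 = -0.0743 - (-0.569866)(-0.0743) = -0.116641.
Step k = 3:
  phi_33 = [rho(3) - phi_21 rho(2) - phi_22 rho(1)] / [1 - phi_21 rho(1) - phi_22 rho(2)]
    numerator   = 0.2911 - (-0.116641)(-0.5612) - (-0.569866)(-0.0743) = 0.18329995
    denominator = 1 - (-0.116641)(-0.0743) - (-0.569866)(-0.5612) = 0.67152453
  phi_33 = 0.18329995 / 0.67152453 = 0.273.
Therefore phi_{33} = 0.2730.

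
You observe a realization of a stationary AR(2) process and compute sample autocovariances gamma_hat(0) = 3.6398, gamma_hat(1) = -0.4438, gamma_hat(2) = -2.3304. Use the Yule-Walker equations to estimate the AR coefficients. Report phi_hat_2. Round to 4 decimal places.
\hat\phi_{2} = -0.6650

The Yule-Walker equations for an AR(p) process read, in matrix form,
  Gamma_p phi = r_p,   with   (Gamma_p)_{ij} = gamma(|i - j|),
                       (r_p)_i = gamma(i),   i,j = 1..p.
Substitute the sample gammas (Toeplitz matrix and right-hand side of size 2):
  Gamma_p = [[3.6398, -0.4438], [-0.4438, 3.6398]]
  r_p     = [-0.4438, -2.3304]
Written out:
  3.6398 phi_1 - 0.4438 phi_2 = -0.4438
  -0.4438 phi_1 + 3.6398 phi_2 = -2.3304
Solve by Cramer's rule:
  det = gamma(0)^2 - gamma(1)^2 = (3.6398)^2 - (-0.4438)^2 = 13.24814404 - 0.19695844 = 13.0511856
  phi_hat_1 = [gamma(1) gamma(0) - gamma(1) gamma(2)] / det = [(-0.4438)(3.6398) - (-0.4438)(-2.3304)] / 13.0511856 = -2.64957476 / 13.0511856 = -0.203
  phi_hat_2 = [gamma(0) gamma(2) - gamma(1)^2] / det = [(3.6398)(-2.3304) - (-0.4438)^2] / 13.0511856 = -8.67914836 / 13.0511856 = -0.665
So phi_hat = [-0.2030, -0.6650].
Therefore phi_hat_2 = -0.6650.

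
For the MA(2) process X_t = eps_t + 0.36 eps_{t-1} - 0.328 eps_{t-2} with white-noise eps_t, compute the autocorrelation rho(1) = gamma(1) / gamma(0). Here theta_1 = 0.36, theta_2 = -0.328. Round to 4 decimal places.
\rho(1) = 0.1955

For an MA(q) process with theta_0 = 1, the autocovariance is
  gamma(k) = sigma^2 * sum_{i=0..q-k} theta_i * theta_{i+k},
and rho(k) = gamma(k) / gamma(0). Sigma^2 cancels.
  numerator   = (1)*(0.36) + (0.36)*(-0.328) = 0.24192.
  denominator = (1)^2 + (0.36)^2 + (-0.328)^2 = 1.237184.
  rho(1) = 0.24192 / 1.237184 = 0.1955.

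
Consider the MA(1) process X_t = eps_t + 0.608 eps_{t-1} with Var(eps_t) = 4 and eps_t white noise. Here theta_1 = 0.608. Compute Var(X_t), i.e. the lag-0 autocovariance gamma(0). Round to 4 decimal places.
\gamma(0) = 5.4787

For an MA(q) process X_t = eps_t + sum_i theta_i eps_{t-i} with
Var(eps_t) = sigma^2, the variance is
  gamma(0) = sigma^2 * (1 + sum_i theta_i^2).
  sum_i theta_i^2 = (0.608)^2 = 0.369664.
  gamma(0) = 4 * (1 + 0.369664) = 4 * 1.369664 = 5.478656, which rounds to 5.4787.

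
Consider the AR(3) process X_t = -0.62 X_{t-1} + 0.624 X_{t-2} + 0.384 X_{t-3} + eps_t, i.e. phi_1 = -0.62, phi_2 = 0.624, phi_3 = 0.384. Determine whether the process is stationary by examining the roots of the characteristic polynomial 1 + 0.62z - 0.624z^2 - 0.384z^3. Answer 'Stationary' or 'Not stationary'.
\text{Stationary}

The AR(p) characteristic polynomial is P(z) = 1 + 0.62z - 0.624z^2 - 0.384z^3.
Stationarity requires all roots to lie outside the unit circle, i.e. |z| > 1 for every root.
Degree 3: look for a simple real root z0 first, then factor out (1 - z/z0) and solve the remaining quadratic.
Testing z0 = -1.25: P(-1.25) = 1 + (0.62)(-1.25) + (-0.624)(-1.25)^2 + (-0.384)(-1.25)^3
  = 1 + (-0.775) + (-0.975) + (0.75) = 0.  So z_0 = -1.25 is a root, |z_0| = 1.25.
Divide out the factor (1 + 0.8 z) = (1 - z/z0) (since 1/z0 = -0.8):
  P(z) = (1 + 0.8 z)(1 + (-0.18) z + (-0.48) z^2)
  [check: z-coef -0.18 - (-0.8) = 0.62; z^2-coef -0.48 - (-0.8)(-0.18) = -0.624; z^3-coef -(-0.8)(-0.48) = -0.384.]
Remaining roots from the quadratic factor 1 + (-0.18) z + (-0.48) z^2:
  Set 1 + (-0.18) z + (-0.48) z^2 = 0, i.e. a z^2 + b z + c = 0 with a = -0.48, b = -0.18, c = 1.
  Discriminant D = b^2 - 4ac = (-0.18)^2 - 4*(-0.48)*1 = 0.0324 - (-1.92) = 1.9524.
  D >= 0, so the roots are real: z = (-b +/- sqrt(D)) / (2a) = (0.18 +/- 1.397283) / (-0.96).
    z_1 = (0.18 + 1.397283) / (-0.96) = -1.643,   |z_1| = 1.643.
    z_2 = (0.18 - 1.397283) / (-0.96) = 1.268,   |z_2| = 1.268.
Moduli of all roots: 1.2500, 1.6430, 1.2680.
All moduli strictly greater than 1? Yes.
Verdict: Stationary.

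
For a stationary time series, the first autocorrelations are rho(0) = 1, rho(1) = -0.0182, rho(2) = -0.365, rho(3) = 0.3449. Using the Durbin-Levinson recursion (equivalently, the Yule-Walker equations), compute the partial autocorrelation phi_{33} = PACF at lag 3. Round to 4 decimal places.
\phi_{33} = 0.3800

The PACF at lag k is phi_{kk}, the last component of the solution
to the Yule-Walker system G_k phi = r_k where
  (G_k)_{ij} = rho(|i - j|), (r_k)_i = rho(i), i,j = 1..k.
Equivalently, Durbin-Levinson gives phi_{kk} iteratively:
  phi_{11} = rho(1)
  phi_{kk} = [rho(k) - sum_{j=1..k-1} phi_{k-1,j} rho(k-j)]
            / [1 - sum_{j=1..k-1} phi_{k-1,j} rho(j)],
  phi_{k,j} = phi_{k-1,j} - phi_{kk} phi_{k-1,k-j},  j = 1..k-1.
Step k = 1:
  phi_11 = rho(1) = -0.0182.
Step k = 2:
  phi_22 = [rho(2) - phi_11 rho(1)] / [1 - phi_11 rho(1)] = [-0.365 - (-0.0182)(-0.0182)] / [1 - (-0.0182)(-0.0182)]
         = -0.36533124 / 0.99966876 = -0.365452.
  Update: phi_21 = phi_11 - phi_22 phi_11 = -0.0182 - (-0.365452)(-0.0182) = -0.024851.
Step k = 3:
  phi_33 = [rho(3) - phi_21 rho(2) - phi_22 rho(1)] / [1 - phi_21 rho(1) - phi_22 rho(2)]
    numerator   = 0.3449 - (-0.024851)(-0.365) - (-0.365452)(-0.0182) = 0.32917807
    denominator = 1 - (-0.024851)(-0.0182) - (-0.365452)(-0.365) = 0.86615762
  phi_33 = 0.32917807 / 0.86615762 = 0.38.
Therefore phi_{33} = 0.3800.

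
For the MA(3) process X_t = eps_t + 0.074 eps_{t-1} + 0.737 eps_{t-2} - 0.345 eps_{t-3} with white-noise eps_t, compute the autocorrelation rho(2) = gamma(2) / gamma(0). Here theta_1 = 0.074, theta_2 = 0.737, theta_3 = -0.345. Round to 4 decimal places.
\rho(2) = 0.4266

For an MA(q) process with theta_0 = 1, the autocovariance is
  gamma(k) = sigma^2 * sum_{i=0..q-k} theta_i * theta_{i+k},
and rho(k) = gamma(k) / gamma(0). Sigma^2 cancels.
  numerator   = (1)*(0.737) + (0.074)*(-0.345) = 0.71147.
  denominator = (1)^2 + (0.074)^2 + (0.737)^2 + (-0.345)^2 = 1.66767.
  rho(2) = 0.71147 / 1.66767 = 0.4266.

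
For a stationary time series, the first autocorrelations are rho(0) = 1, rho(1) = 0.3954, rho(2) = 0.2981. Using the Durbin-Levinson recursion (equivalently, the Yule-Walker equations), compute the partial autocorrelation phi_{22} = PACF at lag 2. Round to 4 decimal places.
\phi_{22} = 0.1680

The PACF at lag k is phi_{kk}, the last component of the solution
to the Yule-Walker system G_k phi = r_k where
  (G_k)_{ij} = rho(|i - j|), (r_k)_i = rho(i), i,j = 1..k.
Equivalently, Durbin-Levinson gives phi_{kk} iteratively:
  phi_{11} = rho(1)
  phi_{kk} = [rho(k) - sum_{j=1..k-1} phi_{k-1,j} rho(k-j)]
            / [1 - sum_{j=1..k-1} phi_{k-1,j} rho(j)],
  phi_{k,j} = phi_{k-1,j} - phi_{kk} phi_{k-1,k-j},  j = 1..k-1.
Step k = 1:
  phi_11 = rho(1) = 0.3954.
Step k = 2:
  phi_22 = [rho(2) - phi_11 rho(1)] / [1 - phi_11 rho(1)] = [0.2981 - (0.3954)(0.3954)] / [1 - (0.3954)(0.3954)]
         = 0.14175884 / 0.84365884 = 0.168.
Therefore phi_{22} = 0.1680.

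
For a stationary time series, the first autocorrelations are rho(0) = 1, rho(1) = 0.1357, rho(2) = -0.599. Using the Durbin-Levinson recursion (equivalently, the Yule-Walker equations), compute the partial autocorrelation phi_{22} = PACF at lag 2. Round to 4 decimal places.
\phi_{22} = -0.6290

The PACF at lag k is phi_{kk}, the last component of the solution
to the Yule-Walker system G_k phi = r_k where
  (G_k)_{ij} = rho(|i - j|), (r_k)_i = rho(i), i,j = 1..k.
Equivalently, Durbin-Levinson gives phi_{kk} iteratively:
  phi_{11} = rho(1)
  phi_{kk} = [rho(k) - sum_{j=1..k-1} phi_{k-1,j} rho(k-j)]
            / [1 - sum_{j=1..k-1} phi_{k-1,j} rho(j)],
  phi_{k,j} = phi_{k-1,j} - phi_{kk} phi_{k-1,k-j},  j = 1..k-1.
Step k = 1:
  phi_11 = rho(1) = 0.1357.
Step k = 2:
  phi_22 = [rho(2) - phi_11 rho(1)] / [1 - phi_11 rho(1)] = [-0.599 - (0.1357)(0.1357)] / [1 - (0.1357)(0.1357)]
         = -0.61741449 / 0.98158551 = -0.629.
Therefore phi_{22} = -0.6290.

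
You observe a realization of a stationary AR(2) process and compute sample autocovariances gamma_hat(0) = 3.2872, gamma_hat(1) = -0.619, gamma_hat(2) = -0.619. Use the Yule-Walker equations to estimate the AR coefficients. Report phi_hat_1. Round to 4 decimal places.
\hat\phi_{1} = -0.2320

The Yule-Walker equations for an AR(p) process read, in matrix form,
  Gamma_p phi = r_p,   with   (Gamma_p)_{ij} = gamma(|i - j|),
                       (r_p)_i = gamma(i),   i,j = 1..p.
Substitute the sample gammas (Toeplitz matrix and right-hand side of size 2):
  Gamma_p = [[3.2872, -0.619], [-0.619, 3.2872]]
  r_p     = [-0.619, -0.619]
Written out:
  3.2872 phi_1 - 0.619 phi_2 = -0.619
  -0.619 phi_1 + 3.2872 phi_2 = -0.619
Solve by Cramer's rule:
  det = gamma(0)^2 - gamma(1)^2 = (3.2872)^2 - (-0.619)^2 = 10.80568384 - 0.383161 = 10.42252284
  phi_hat_1 = [gamma(1) gamma(0) - gamma(1) gamma(2)] / det = [(-0.619)(3.2872) - (-0.619)(-0.619)] / 10.42252284 = -2.4179378 / 10.42252284 = -0.232
  phi_hat_2 = [gamma(0) gamma(2) - gamma(1)^2] / det = [(3.2872)(-0.619) - (-0.619)^2] / 10.42252284 = -2.4179378 / 10.42252284 = -0.232
So phi_hat = [-0.2320, -0.2320].
Therefore phi_hat_1 = -0.2320.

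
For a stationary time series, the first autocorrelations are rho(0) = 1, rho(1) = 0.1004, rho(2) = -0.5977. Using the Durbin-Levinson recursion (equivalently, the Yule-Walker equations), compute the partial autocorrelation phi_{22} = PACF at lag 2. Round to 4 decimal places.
\phi_{22} = -0.6140

The PACF at lag k is phi_{kk}, the last component of the solution
to the Yule-Walker system G_k phi = r_k where
  (G_k)_{ij} = rho(|i - j|), (r_k)_i = rho(i), i,j = 1..k.
Equivalently, Durbin-Levinson gives phi_{kk} iteratively:
  phi_{11} = rho(1)
  phi_{kk} = [rho(k) - sum_{j=1..k-1} phi_{k-1,j} rho(k-j)]
            / [1 - sum_{j=1..k-1} phi_{k-1,j} rho(j)],
  phi_{k,j} = phi_{k-1,j} - phi_{kk} phi_{k-1,k-j},  j = 1..k-1.
Step k = 1:
  phi_11 = rho(1) = 0.1004.
Step k = 2:
  phi_22 = [rho(2) - phi_11 rho(1)] / [1 - phi_11 rho(1)] = [-0.5977 - (0.1004)(0.1004)] / [1 - (0.1004)(0.1004)]
         = -0.60778016 / 0.98991984 = -0.614.
Therefore phi_{22} = -0.6140.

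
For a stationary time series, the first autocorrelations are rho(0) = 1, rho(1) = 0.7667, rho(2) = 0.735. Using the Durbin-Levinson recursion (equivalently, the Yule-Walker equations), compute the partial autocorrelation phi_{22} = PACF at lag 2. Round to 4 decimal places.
\phi_{22} = 0.3571

The PACF at lag k is phi_{kk}, the last component of the solution
to the Yule-Walker system G_k phi = r_k where
  (G_k)_{ij} = rho(|i - j|), (r_k)_i = rho(i), i,j = 1..k.
Equivalently, Durbin-Levinson gives phi_{kk} iteratively:
  phi_{11} = rho(1)
  phi_{kk} = [rho(k) - sum_{j=1..k-1} phi_{k-1,j} rho(k-j)]
            / [1 - sum_{j=1..k-1} phi_{k-1,j} rho(j)],
  phi_{k,j} = phi_{k-1,j} - phi_{kk} phi_{k-1,k-j},  j = 1..k-1.
Step k = 1:
  phi_11 = rho(1) = 0.7667.
Step k = 2:
  phi_22 = [rho(2) - phi_11 rho(1)] / [1 - phi_11 rho(1)] = [0.735 - (0.7667)(0.7667)] / [1 - (0.7667)(0.7667)]
         = 0.14717111 / 0.41217111 = 0.3571.
Therefore phi_{22} = 0.3571.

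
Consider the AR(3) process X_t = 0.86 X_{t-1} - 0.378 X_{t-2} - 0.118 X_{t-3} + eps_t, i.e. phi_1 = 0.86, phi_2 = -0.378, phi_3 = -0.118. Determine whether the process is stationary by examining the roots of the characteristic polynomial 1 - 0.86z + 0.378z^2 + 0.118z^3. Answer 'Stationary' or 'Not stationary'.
\text{Stationary}

The AR(p) characteristic polynomial is P(z) = 1 - 0.86z + 0.378z^2 + 0.118z^3.
Stationarity requires all roots to lie outside the unit circle, i.e. |z| > 1 for every root.
Degree 3: look for a simple real root z0 first, then factor out (1 - z/z0) and solve the remaining quadratic.
Testing z0 = -5: P(-5) = 1 + (-0.86)(-5) + (0.378)(-5)^2 + (0.118)(-5)^3
  = 1 + (4.3) + (9.45) + (-14.75) = 0.  So z_0 = -5 is a root, |z_0| = 5.
Divide out the factor (1 + 0.2 z) = (1 - z/z0) (since 1/z0 = -0.2):
  P(z) = (1 + 0.2 z)(1 + (-1.06) z + (0.59) z^2)
  [check: z-coef -1.06 - (-0.2) = -0.86; z^2-coef 0.59 - (-0.2)(-1.06) = 0.378; z^3-coef -(-0.2)(0.59) = 0.118.]
Remaining roots from the quadratic factor 1 + (-1.06) z + (0.59) z^2:
  Set 1 + (-1.06) z + (0.59) z^2 = 0, i.e. a z^2 + b z + c = 0 with a = 0.59, b = -1.06, c = 1.
  Discriminant D = b^2 - 4ac = (-1.06)^2 - 4*(0.59)*1 = 1.1236 - (2.36) = -1.2364.
  D < 0, so the roots are the complex-conjugate pair z = (-b +/- i sqrt(-D)) / (2a) = 0.8983 +/- 0.9423i.
  For a conjugate pair |z|^2 = z * conj(z) = (product of roots) = c/a = 1/(0.59) = 1.694915, so |z| = sqrt(1.694915) = 1.3019 for both roots.
Moduli of all roots: 5.0000, 1.3019, 1.3019.
All moduli strictly greater than 1? Yes.
Verdict: Stationary.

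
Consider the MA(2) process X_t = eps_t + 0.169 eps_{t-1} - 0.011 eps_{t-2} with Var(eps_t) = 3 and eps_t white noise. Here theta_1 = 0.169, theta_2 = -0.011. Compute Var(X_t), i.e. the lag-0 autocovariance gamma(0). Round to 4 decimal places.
\gamma(0) = 3.0860

For an MA(q) process X_t = eps_t + sum_i theta_i eps_{t-i} with
Var(eps_t) = sigma^2, the variance is
  gamma(0) = sigma^2 * (1 + sum_i theta_i^2).
  sum_i theta_i^2 = (0.169)^2 + (-0.011)^2 = 0.028561 + 0.000121 = 0.028682.
  gamma(0) = 3 * (1 + 0.028682) = 3 * 1.028682 = 3.086046, which rounds to 3.0860.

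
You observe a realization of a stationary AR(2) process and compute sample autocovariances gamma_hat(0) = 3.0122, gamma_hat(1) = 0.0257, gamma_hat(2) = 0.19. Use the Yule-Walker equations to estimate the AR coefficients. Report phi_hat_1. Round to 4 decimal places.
\hat\phi_{1} = 0.0080

The Yule-Walker equations for an AR(p) process read, in matrix form,
  Gamma_p phi = r_p,   with   (Gamma_p)_{ij} = gamma(|i - j|),
                       (r_p)_i = gamma(i),   i,j = 1..p.
Substitute the sample gammas (Toeplitz matrix and right-hand side of size 2):
  Gamma_p = [[3.0122, 0.0257], [0.0257, 3.0122]]
  r_p     = [0.0257, 0.19]
Written out:
  3.0122 phi_1 + 0.0257 phi_2 = 0.0257
  0.0257 phi_1 + 3.0122 phi_2 = 0.19
Solve by Cramer's rule:
  det = gamma(0)^2 - gamma(1)^2 = (3.0122)^2 - (0.0257)^2 = 9.07334884 - 0.00066049 = 9.07268835
  phi_hat_1 = [gamma(1) gamma(0) - gamma(1) gamma(2)] / det = [(0.0257)(3.0122) - (0.0257)(0.19)] / 9.07268835 = 0.07253054 / 9.07268835 = 0.008
  phi_hat_2 = [gamma(0) gamma(2) - gamma(1)^2] / det = [(3.0122)(0.19) - (0.0257)^2] / 9.07268835 = 0.57165751 / 9.07268835 = 0.063
So phi_hat = [0.0080, 0.0630].
Therefore phi_hat_1 = 0.0080.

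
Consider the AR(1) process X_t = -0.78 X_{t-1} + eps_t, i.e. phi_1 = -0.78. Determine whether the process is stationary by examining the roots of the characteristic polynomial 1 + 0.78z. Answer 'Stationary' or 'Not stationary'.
\text{Stationary}

The AR(p) characteristic polynomial is P(z) = 1 + 0.78z.
Stationarity requires all roots to lie outside the unit circle, i.e. |z| > 1 for every root.
This is linear in z: 1 + (0.78) z = 0  =>  z = -1/(0.78) = -1.282051,  |z| = 1.282051.
Moduli of all roots: 1.2821.
All moduli strictly greater than 1? Yes.
Verdict: Stationary.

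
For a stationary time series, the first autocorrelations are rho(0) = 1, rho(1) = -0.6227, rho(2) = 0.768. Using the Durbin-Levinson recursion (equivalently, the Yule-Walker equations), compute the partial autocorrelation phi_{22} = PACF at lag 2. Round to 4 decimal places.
\phi_{22} = 0.6211

The PACF at lag k is phi_{kk}, the last component of the solution
to the Yule-Walker system G_k phi = r_k where
  (G_k)_{ij} = rho(|i - j|), (r_k)_i = rho(i), i,j = 1..k.
Equivalently, Durbin-Levinson gives phi_{kk} iteratively:
  phi_{11} = rho(1)
  phi_{kk} = [rho(k) - sum_{j=1..k-1} phi_{k-1,j} rho(k-j)]
            / [1 - sum_{j=1..k-1} phi_{k-1,j} rho(j)],
  phi_{k,j} = phi_{k-1,j} - phi_{kk} phi_{k-1,k-j},  j = 1..k-1.
Step k = 1:
  phi_11 = rho(1) = -0.6227.
Step k = 2:
  phi_22 = [rho(2) - phi_11 rho(1)] / [1 - phi_11 rho(1)] = [0.768 - (-0.6227)(-0.6227)] / [1 - (-0.6227)(-0.6227)]
         = 0.38024471 / 0.61224471 = 0.6211.
Therefore phi_{22} = 0.6211.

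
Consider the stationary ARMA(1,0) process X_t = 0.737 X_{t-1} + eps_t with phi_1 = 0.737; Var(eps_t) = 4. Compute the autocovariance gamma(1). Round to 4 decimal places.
\gamma(1) = 6.4532

Multiply the model equation by X_{t-k} and take expectations. With theta_0 = psi_0 = 1 and psi_j the MA(infinity) weights, this gives
  gamma(k) - sum_i phi_i gamma(k-i) = c_k,
  c_k = sigma^2 * sum_{j=k..q} theta_j psi_{j-k}   (c_k = 0 for k > q),
using gamma(-m) = gamma(m).
Pure AR (q = 0): c_0 = sigma^2 = 4, c_k = 0 for k >= 1.
Equations for k = 0 and k = 1 (AR order 1):
  gamma(0) = phi_1 gamma(1) + c_0
  gamma(1) = phi_1 gamma(0) + c_1
Substituting the second into the first: gamma(0) (1 - phi_1^2) = c_0 + phi_1 c_1, so
  gamma(0) = c_0 / (1 - phi_1^2) = 4 / (1 - (0.737)^2) = 4 / 0.456831 = 8.755973.
  gamma(1) = phi_1 gamma(0) = (0.737)(8.755973) = 6.453152.
Therefore gamma(1) = 6.4532 (to 4 decimal places).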